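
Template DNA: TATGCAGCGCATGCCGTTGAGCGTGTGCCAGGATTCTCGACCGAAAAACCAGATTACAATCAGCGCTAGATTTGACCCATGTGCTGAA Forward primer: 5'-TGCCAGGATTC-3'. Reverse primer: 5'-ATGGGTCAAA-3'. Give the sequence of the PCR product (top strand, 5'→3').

5'-TGCCAGGATTCTCGACCGAAAAACCAGATTACAATCAGCGCTAGATTTGACCCAT-3'

Forward primer TGCCAGGATTC is found on the top strand at positions 26–36.
Taking the reverse complement of ATGGGTCAAA gives TTTGACCCAT, found at positions 71–80 on the template; the primer anneals here to the top strand with its 3' end pointing upstream.
The product is the template from position 26 through 80 (55 bp).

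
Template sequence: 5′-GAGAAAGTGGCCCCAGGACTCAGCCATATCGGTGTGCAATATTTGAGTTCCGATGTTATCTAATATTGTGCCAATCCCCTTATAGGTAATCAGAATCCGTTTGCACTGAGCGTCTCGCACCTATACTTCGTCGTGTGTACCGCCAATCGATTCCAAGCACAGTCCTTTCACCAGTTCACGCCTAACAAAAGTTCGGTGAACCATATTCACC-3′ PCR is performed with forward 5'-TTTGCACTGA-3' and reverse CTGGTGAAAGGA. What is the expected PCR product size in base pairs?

75 bp

Scanning the template, TTTGCACTGA occurs at positions 100–109; this primer anneals to the bottom strand there with its 3' end pointing downstream.
The reverse primer's reverse complement is TCCTTTCACCAG, which matches the template at positions 163–174.
The product runs from position 100 to position 174, so its length is 174 − 100 + 1 = 75 bp.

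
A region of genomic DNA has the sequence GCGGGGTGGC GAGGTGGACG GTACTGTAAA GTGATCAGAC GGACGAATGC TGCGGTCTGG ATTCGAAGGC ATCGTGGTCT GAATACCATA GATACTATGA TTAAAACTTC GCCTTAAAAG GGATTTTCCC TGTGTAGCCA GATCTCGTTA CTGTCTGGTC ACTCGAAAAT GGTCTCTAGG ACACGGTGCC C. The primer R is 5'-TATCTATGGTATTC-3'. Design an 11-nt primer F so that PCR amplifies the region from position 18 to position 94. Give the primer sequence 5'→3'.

5'-ACGGTACTGTA-3'

The reverse primer's reverse complement GAATACCATAGATA matches the template at positions 81–94; the product starts at position 18.
The forward primer is identical to the top strand over positions 18–28: ACGGTACTGTA.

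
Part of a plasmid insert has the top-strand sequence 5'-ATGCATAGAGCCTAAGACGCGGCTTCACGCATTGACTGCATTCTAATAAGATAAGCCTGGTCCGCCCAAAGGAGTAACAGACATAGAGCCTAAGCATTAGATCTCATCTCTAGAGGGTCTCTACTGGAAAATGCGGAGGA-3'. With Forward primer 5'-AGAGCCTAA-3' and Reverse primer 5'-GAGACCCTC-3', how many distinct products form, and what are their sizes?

The forward primer AGAGCCTAA matches the top strand at positions 7–15, 85–93.
The reverse primer's reverse complement is GAGGGTCTC, matching at positions 113–121.
Each forward site pairs with the reverse site to give a product ending at position 121: sizes 115, 37 bp.

Two products: 115 bp, 37 bp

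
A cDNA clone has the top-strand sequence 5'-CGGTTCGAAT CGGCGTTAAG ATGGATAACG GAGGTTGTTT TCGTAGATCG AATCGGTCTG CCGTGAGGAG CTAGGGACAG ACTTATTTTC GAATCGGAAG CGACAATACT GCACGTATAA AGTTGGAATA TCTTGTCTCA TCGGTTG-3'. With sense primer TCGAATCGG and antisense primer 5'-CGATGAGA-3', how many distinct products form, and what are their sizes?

Three products: 139 bp, 96 bp, 55 bp

The forward primer TCGAATCGG matches the top strand at positions 5–13, 48–56, 89–97.
The reverse primer's reverse complement is TCTCATCG, matching at positions 136–143.
Each forward site pairs with the reverse site to give a product ending at position 143: sizes 139, 96, 55 bp.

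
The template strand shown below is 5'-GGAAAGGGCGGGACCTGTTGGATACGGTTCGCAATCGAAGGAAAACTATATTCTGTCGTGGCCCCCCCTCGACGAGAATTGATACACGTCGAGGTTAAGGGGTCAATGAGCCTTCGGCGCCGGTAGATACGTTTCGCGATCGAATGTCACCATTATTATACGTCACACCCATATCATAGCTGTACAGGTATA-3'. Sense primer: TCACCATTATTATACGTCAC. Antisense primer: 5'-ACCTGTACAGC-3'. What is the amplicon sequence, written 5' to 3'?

The forward primer matches the template at positions 147–166.
Taking the reverse complement of ACCTGTACAGC gives GCTGTACAGGT, found at positions 179–189 on the template; the primer anneals here to the top strand with its 3' end pointing upstream.
The product is the template from position 147 through 189 (43 bp).

5'-TCACCATTATTATACGTCACACCCATATCATAGCTGTACAGGT-3'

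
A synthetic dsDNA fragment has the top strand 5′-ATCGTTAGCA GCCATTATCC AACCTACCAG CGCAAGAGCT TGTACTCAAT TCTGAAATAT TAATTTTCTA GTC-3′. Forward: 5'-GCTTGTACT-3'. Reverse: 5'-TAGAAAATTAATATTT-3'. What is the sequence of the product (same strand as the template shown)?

5'-GCTTGTACTCAATTCTGAAATATTAATTTTCTA-3'

Scanning the template, GCTTGTACT occurs at positions 38–46; this primer anneals to the bottom strand there with its 3' end pointing downstream.
The reverse primer's reverse complement is AAATATTAATTTTCTA, which matches the template at positions 55–70.
The product is the template from position 38 through 70 (33 bp).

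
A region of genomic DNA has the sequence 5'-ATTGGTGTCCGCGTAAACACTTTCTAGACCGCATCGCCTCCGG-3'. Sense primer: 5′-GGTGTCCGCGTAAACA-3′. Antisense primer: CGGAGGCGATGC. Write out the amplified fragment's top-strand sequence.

5'-GGTGTCCGCGTAAACACTTTCTAGACCGCATCGCCTCCG-3'

The forward primer matches the template at positions 4–19.
The reverse primer's reverse complement is GCATCGCCTCCG, which matches the template at positions 31–42.
The product is the template from position 4 through 42 (39 bp).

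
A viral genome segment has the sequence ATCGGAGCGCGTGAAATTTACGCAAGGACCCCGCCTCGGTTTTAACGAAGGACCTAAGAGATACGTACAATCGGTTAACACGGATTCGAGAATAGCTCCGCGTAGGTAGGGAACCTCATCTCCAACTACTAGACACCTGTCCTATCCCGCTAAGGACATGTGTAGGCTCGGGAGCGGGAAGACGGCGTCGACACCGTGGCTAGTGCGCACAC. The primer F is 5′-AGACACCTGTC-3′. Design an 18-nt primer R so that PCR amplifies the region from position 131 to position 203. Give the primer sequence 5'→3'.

The product's 3' end on the top strand is position 203.
The reverse primer anneals to the top strand over positions 186–203, i.e. to CGTCGACACCGTGGCTAG.
Its sequence written 5'→3' is the reverse complement: CTAGCCACGGTGTCGACG.

5'-CTAGCCACGGTGTCGACG-3'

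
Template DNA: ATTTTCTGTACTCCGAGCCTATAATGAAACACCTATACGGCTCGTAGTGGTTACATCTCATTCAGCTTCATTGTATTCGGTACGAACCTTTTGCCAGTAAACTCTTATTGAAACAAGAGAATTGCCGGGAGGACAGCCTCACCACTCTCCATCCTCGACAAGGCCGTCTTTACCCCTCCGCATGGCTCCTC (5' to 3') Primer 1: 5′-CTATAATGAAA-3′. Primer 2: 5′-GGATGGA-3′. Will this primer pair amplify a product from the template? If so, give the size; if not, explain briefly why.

Yes — a 136 bp product.

Primer 1 (CTATAATGAAA) matches the top strand at positions 19–29; it acts as a forward primer.
Primer 2's reverse complement is TCCATCC, matching the top strand at positions 148–154; it acts as a reverse primer.
The 3' ends face each other across positions 19–154, giving a 136 bp product.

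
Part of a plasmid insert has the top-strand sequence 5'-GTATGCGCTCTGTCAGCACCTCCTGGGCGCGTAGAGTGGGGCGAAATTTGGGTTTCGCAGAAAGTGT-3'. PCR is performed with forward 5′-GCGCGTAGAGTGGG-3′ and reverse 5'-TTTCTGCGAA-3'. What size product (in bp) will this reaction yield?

Forward primer GCGCGTAGAGTGGG is found on the top strand at positions 27–40.
The reverse primer's reverse complement is TTCGCAGAAA, which matches the template at positions 54–63.
The product runs from position 27 to position 63, so its length is 63 − 27 + 1 = 37 bp.

37 bp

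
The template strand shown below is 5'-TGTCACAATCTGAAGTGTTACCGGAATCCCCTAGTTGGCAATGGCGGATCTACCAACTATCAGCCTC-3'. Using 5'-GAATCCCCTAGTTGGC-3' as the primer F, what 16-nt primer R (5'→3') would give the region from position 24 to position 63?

The product's 3' end on the top strand is position 63.
The reverse primer anneals to the top strand over positions 48–63, i.e. to ATCTACCAACTATCAG.
Its sequence written 5'→3' is the reverse complement: CTGATAGTTGGTAGAT.

5'-CTGATAGTTGGTAGAT-3'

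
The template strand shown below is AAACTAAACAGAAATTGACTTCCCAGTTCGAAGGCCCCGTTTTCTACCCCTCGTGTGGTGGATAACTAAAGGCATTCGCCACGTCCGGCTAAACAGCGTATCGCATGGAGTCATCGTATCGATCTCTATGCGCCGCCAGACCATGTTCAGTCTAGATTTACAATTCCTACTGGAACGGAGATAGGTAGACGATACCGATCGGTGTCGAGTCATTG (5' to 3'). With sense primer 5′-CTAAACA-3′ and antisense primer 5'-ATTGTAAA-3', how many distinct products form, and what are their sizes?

Two products: 161 bp, 76 bp

The forward primer CTAAACA matches the top strand at positions 4–10, 89–95.
The reverse primer's reverse complement is TTTACAAT, matching at positions 157–164.
Each forward site pairs with the reverse site to give a product ending at position 164: sizes 161, 76 bp.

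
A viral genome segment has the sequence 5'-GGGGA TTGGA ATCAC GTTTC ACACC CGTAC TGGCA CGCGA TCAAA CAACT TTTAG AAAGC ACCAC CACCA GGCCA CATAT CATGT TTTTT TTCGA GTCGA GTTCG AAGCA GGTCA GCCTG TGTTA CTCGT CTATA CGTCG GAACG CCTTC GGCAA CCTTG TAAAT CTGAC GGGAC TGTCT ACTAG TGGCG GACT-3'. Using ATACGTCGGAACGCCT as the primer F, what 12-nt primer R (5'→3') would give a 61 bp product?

The forward primer binds at positions 133–148, so a 61 bp product ends at position 133 + 61 − 1 = 193.
The reverse primer anneals to the top strand over positions 182–193, i.e. to CTAGTGGCGGAC.
Its sequence written 5'→3' is the reverse complement: GTCCGCCACTAG.

5'-GTCCGCCACTAG-3'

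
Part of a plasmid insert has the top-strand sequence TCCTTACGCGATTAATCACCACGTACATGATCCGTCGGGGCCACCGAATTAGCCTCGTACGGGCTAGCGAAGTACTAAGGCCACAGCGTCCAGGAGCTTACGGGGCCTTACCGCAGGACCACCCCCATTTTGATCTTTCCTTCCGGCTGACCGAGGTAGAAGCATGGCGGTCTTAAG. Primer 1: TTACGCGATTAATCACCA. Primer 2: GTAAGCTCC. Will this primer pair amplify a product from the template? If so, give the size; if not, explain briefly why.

Primer 1 (TTACGCGATTAATCACCA) matches the top strand at positions 4–21; it acts as a forward primer.
Primer 2's reverse complement is GGAGCTTAC, matching the top strand at positions 93–101; it acts as a reverse primer.
The 3' ends face each other across positions 4–101, giving a 98 bp product.

Yes — a 98 bp product.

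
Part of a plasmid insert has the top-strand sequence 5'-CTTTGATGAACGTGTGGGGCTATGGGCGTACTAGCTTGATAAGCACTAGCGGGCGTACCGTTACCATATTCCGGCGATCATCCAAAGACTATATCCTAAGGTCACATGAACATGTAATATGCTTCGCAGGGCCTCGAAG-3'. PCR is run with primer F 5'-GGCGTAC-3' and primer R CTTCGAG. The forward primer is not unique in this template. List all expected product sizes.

115 bp, 88 bp

The forward primer GGCGTAC matches the top strand at positions 25–31, 52–58.
The reverse primer's reverse complement is CTCGAAG, matching at positions 133–139.
Each forward site pairs with the reverse site to give a product ending at position 139: sizes 115, 88 bp.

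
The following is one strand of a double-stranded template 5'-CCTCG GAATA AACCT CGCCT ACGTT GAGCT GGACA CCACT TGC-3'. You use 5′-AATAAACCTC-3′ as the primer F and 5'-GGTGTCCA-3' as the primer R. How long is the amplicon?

Scanning the template, AATAAACCTC occurs at positions 7–16; this primer anneals to the bottom strand there with its 3' end pointing downstream.
The reverse primer's reverse complement is TGGACACC, which matches the template at positions 30–37.
Product length = (reverse-primer end) − (forward-primer start) + 1 = 37 − 7 + 1 = 31 bp.

31 bp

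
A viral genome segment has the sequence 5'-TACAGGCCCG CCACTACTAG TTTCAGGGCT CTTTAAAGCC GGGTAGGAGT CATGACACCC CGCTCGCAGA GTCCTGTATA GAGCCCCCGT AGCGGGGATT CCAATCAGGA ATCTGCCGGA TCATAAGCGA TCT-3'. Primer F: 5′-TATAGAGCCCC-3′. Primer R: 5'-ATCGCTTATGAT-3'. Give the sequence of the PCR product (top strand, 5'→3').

5'-TATAGAGCCCCCGTAGCGGGGATTCCAATCAGGAATCTGCCGGATCATAAGCGAT-3'

The forward primer matches the template at positions 77–87.
Taking the reverse complement of ATCGCTTATGAT gives ATCATAAGCGAT, found at positions 120–131 on the template; the primer anneals here to the top strand with its 3' end pointing upstream.
The product is the template from position 77 through 131 (55 bp).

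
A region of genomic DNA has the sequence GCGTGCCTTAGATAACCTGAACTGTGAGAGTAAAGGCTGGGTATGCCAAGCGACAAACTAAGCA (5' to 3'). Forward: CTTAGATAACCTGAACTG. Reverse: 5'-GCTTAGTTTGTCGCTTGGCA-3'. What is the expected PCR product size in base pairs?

Scanning the template, CTTAGATAACCTGAACTG occurs at positions 7–24; this primer anneals to the bottom strand there with its 3' end pointing downstream.
Reverse complement of the reverse primer: TGCCAAGCGACAAACTAAGC. This occurs on the top strand at positions 44–63.
The product runs from position 7 to position 63, so its length is 63 − 7 + 1 = 57 bp.

57 bp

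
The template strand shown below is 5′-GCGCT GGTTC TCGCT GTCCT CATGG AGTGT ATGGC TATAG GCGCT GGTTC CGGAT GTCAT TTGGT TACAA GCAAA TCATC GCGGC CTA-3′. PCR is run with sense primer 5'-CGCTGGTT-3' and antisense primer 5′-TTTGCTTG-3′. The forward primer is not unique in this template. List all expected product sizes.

74 bp, 34 bp

The forward primer CGCTGGTT matches the top strand at positions 2–9, 42–49.
The reverse primer's reverse complement is CAAGCAAA, matching at positions 68–75.
Each forward site pairs with the reverse site to give a product ending at position 75: sizes 74, 34 bp.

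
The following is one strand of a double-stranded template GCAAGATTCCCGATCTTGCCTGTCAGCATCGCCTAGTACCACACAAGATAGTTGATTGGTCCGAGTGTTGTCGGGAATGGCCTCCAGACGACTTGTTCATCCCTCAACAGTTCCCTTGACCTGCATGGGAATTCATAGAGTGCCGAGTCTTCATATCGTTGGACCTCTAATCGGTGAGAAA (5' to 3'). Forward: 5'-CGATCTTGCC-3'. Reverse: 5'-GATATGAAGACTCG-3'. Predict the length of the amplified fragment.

Scanning the template, CGATCTTGCC occurs at positions 11–20; this primer anneals to the bottom strand there with its 3' end pointing downstream.
The reverse primer's reverse complement is CGAGTCTTCATATC, which matches the template at positions 144–157.
The product runs from position 11 to position 157, so its length is 157 − 11 + 1 = 147 bp.

147 bp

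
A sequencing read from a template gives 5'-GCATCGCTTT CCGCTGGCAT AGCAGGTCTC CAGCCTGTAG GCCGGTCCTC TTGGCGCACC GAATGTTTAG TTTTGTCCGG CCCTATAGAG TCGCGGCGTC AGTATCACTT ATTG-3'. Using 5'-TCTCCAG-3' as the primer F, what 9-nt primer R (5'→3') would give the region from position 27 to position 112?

The product's 3' end on the top strand is position 112.
The reverse primer anneals to the top strand over positions 104–112, i.e. to ATCACTTAT.
Its sequence written 5'→3' is the reverse complement: ATAAGTGAT.

5'-ATAAGTGAT-3'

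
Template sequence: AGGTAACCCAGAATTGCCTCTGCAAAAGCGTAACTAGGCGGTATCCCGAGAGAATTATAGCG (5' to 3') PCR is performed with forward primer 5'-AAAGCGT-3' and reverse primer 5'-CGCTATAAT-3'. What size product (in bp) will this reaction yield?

38 bp

The forward primer matches the template at positions 25–31.
Reverse complement of the reverse primer: ATTATAGCG. This occurs on the top strand at positions 54–62.
Product length = (reverse-primer end) − (forward-primer start) + 1 = 62 − 25 + 1 = 38 bp.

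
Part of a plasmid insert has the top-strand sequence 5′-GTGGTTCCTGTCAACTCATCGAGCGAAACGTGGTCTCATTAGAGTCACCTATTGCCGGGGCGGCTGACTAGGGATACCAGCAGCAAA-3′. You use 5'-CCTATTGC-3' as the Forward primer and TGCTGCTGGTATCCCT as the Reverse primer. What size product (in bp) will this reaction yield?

38 bp

The forward primer matches the template at positions 48–55.
The reverse primer's reverse complement is AGGGATACCAGCAGCA, which matches the template at positions 70–85.
Product length = (reverse-primer end) − (forward-primer start) + 1 = 85 − 48 + 1 = 38 bp.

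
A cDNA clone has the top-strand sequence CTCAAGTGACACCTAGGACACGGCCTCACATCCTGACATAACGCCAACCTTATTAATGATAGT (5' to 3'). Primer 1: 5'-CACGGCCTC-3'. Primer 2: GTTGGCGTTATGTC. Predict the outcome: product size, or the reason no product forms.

Primer 1 (CACGGCCTC) matches the top strand at positions 19–27; it acts as a forward primer.
Primer 2's reverse complement is GACATAACGCCAAC, matching the top strand at positions 35–48; it acts as a reverse primer.
The 3' ends face each other across positions 19–48, giving a 30 bp product.

Yes — a 30 bp product.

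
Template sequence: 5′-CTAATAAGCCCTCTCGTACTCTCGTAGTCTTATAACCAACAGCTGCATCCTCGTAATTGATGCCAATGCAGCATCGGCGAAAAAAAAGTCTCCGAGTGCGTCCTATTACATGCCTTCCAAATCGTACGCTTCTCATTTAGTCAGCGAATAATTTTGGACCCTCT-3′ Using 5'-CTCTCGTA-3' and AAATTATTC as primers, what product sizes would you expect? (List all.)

The forward primer CTCTCGTA matches the top strand at positions 11–18, 19–26.
The reverse primer's reverse complement is GAATAATTT, matching at positions 146–154.
Each forward site pairs with the reverse site to give a product ending at position 154: sizes 144, 136 bp.

144 bp, 136 bp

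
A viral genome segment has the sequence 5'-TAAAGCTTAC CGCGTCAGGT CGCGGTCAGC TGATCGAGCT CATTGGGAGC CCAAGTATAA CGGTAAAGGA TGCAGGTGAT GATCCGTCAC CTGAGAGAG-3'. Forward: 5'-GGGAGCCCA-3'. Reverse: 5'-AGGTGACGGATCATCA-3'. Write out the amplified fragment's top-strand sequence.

5'-GGGAGCCCAAGTATAACGGTAAAGGATGCAGGTGATGATCCGTCACCT-3'

Forward primer GGGAGCCCA is found on the top strand at positions 45–53.
Reverse complement of the reverse primer: TGATGATCCGTCACCT. This occurs on the top strand at positions 77–92.
The product is the template from position 45 through 92 (48 bp).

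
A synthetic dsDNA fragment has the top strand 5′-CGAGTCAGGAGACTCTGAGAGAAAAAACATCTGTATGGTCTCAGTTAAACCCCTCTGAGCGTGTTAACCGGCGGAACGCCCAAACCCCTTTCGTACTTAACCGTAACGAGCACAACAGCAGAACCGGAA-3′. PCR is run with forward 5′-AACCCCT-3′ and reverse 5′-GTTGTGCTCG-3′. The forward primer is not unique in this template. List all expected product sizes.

69 bp, 34 bp

The forward primer AACCCCT matches the top strand at positions 48–54, 83–89.
The reverse primer's reverse complement is CGAGCACAAC, matching at positions 107–116.
Each forward site pairs with the reverse site to give a product ending at position 116: sizes 69, 34 bp.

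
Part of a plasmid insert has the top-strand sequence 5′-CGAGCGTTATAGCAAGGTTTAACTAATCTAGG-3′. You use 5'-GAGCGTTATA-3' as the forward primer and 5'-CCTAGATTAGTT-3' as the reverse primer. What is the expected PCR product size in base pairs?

31 bp

Scanning the template, GAGCGTTATA occurs at positions 2–11; this primer anneals to the bottom strand there with its 3' end pointing downstream.
Reverse complement of the reverse primer: AACTAATCTAGG. This occurs on the top strand at positions 21–32.
Amplicon spans positions 2–32: 31 bp.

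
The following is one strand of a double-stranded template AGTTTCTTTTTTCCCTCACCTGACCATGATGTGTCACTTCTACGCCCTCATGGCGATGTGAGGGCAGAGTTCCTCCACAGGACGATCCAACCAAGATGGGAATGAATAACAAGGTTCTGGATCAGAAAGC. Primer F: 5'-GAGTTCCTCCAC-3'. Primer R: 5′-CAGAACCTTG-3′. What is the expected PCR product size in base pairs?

53 bp

The forward primer matches the template at positions 67–78.
Reverse complement of the reverse primer: CAAGGTTCTG. This occurs on the top strand at positions 110–119.
Product length = (reverse-primer end) − (forward-primer start) + 1 = 119 − 67 + 1 = 53 bp.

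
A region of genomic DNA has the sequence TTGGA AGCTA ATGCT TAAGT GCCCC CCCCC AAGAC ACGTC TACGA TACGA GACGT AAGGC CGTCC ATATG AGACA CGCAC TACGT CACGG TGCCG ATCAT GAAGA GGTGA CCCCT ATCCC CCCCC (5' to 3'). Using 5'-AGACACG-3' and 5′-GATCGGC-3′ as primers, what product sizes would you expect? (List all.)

The forward primer AGACACG matches the top strand at positions 32–38, 71–77.
The reverse primer's reverse complement is GCCGATC, matching at positions 92–98.
Each forward site pairs with the reverse site to give a product ending at position 98: sizes 67, 28 bp.

67 bp, 28 bp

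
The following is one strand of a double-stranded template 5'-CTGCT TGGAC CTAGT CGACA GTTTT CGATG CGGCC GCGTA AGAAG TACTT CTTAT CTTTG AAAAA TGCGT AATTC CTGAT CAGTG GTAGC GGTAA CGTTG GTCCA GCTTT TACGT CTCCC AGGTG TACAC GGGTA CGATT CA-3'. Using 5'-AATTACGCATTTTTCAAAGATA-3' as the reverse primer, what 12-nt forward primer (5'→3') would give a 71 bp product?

The reverse primer's reverse complement TATCTTTGAAAAATGCGTAATT matches the template at positions 53–74, so the product ends at position 74.
A 71 bp product then starts at position 74 − 71 + 1 = 4.
The forward primer is identical to the top strand there: CTTGGACCTAGT.

5'-CTTGGACCTAGT-3'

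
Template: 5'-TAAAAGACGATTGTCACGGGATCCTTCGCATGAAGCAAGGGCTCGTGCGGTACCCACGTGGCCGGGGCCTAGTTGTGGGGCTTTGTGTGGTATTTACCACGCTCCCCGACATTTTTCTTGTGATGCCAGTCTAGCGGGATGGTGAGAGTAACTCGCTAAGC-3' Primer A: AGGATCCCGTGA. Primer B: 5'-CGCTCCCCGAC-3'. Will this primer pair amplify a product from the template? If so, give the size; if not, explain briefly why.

Primer A (AGGATCCCGTGA) has reverse complement TCACGGGATCCT, which matches the top strand at positions 14–25; primer A anneals to the top strand there with its 3' end pointing upstream toward position 14.
Primer B (CGCTCCCCGAC) matches the top strand directly at positions 100–110; it anneals to the bottom strand with its 3' end pointing downstream toward position 110.
The 3' ends diverge (primer A extends toward position 1, primer B toward position 161), so the primers never converge on a shared product.

No product — the primers' 3' ends point away from each other.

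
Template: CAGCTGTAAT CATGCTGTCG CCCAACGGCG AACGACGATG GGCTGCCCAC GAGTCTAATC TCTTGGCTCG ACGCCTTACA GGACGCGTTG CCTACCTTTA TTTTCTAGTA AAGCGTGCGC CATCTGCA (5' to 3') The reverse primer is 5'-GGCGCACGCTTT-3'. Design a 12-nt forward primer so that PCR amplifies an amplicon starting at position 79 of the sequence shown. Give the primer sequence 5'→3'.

5'-CAGGACGCGTTG-3'

The reverse primer's reverse complement AAAGCGTGCGCC matches the template at positions 110–121; the product starts at position 79.
The forward primer is identical to the top strand over positions 79–90: CAGGACGCGTTG.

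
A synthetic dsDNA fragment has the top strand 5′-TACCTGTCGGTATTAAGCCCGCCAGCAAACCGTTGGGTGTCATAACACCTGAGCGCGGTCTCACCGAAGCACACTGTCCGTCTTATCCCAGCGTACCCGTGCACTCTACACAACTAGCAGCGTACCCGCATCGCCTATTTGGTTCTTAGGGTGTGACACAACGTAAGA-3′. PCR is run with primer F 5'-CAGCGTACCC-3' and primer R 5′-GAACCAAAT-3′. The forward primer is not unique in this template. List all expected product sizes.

The forward primer CAGCGTACCC matches the top strand at positions 89–98, 118–127.
The reverse primer's reverse complement is ATTTGGTTC, matching at positions 137–145.
Each forward site pairs with the reverse site to give a product ending at position 145: sizes 57, 28 bp.

57 bp, 28 bp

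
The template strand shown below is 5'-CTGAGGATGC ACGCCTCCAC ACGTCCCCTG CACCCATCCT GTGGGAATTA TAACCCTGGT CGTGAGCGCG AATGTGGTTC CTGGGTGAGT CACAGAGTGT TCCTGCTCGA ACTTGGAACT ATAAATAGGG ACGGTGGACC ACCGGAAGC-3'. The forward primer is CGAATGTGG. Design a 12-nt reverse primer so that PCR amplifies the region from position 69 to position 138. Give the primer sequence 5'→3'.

5'-TCCACCGTCCCT-3'

The product's 3' end on the top strand is position 138.
The reverse primer anneals to the top strand over positions 127–138, i.e. to AGGGACGGTGGA.
Its sequence written 5'→3' is the reverse complement: TCCACCGTCCCT.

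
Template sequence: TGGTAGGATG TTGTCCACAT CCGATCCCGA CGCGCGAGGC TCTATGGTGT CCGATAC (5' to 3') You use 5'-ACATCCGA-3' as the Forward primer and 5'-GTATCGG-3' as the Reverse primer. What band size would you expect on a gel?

41 bp

Forward primer ACATCCGA is found on the top strand at positions 17–24.
Reverse complement of the reverse primer: CCGATAC. This occurs on the top strand at positions 51–57.
Product length = (reverse-primer end) − (forward-primer start) + 1 = 57 − 17 + 1 = 41 bp.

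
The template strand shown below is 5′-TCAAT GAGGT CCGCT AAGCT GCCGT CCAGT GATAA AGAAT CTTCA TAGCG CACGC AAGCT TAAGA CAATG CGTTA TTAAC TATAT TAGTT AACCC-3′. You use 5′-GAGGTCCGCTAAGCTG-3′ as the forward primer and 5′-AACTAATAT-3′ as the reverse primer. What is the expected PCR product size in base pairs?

85 bp

Forward primer GAGGTCCGCTAAGCTG is found on the top strand at positions 6–21.
Reverse complement of the reverse primer: ATATTAGTT. This occurs on the top strand at positions 82–90.
Amplicon spans positions 6–90: 85 bp.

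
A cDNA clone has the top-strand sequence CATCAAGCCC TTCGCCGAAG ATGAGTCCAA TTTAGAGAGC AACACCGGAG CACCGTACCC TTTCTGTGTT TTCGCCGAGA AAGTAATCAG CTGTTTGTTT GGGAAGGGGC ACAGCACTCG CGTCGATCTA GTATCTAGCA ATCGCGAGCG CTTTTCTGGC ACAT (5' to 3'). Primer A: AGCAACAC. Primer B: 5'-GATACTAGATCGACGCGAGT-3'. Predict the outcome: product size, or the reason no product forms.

Yes — a 98 bp product.

Primer A (AGCAACAC) matches the top strand at positions 38–45; it acts as a forward primer.
Primer B's reverse complement is ACTCGCGTCGATCTAGTATC, matching the top strand at positions 116–135; it acts as a reverse primer.
The 3' ends face each other across positions 38–135, giving a 98 bp product.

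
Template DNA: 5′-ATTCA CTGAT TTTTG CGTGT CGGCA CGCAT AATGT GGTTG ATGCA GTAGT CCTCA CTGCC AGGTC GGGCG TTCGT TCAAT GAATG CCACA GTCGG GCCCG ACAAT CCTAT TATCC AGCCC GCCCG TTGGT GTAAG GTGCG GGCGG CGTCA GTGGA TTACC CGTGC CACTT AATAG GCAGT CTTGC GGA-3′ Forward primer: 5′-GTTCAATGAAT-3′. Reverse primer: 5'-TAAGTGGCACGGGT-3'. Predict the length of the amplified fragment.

The forward primer matches the template at positions 74–84.
Reverse complement of the reverse primer: ACCCGTGCCACTTA. This occurs on the top strand at positions 158–171.
Product length = (reverse-primer end) − (forward-primer start) + 1 = 171 − 74 + 1 = 98 bp.

98 bp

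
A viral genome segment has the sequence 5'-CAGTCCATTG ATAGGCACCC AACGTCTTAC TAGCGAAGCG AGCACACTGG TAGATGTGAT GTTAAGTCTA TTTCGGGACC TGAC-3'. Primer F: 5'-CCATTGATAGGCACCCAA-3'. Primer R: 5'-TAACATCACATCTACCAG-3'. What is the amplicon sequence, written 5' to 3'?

5'-CCATTGATAGGCACCCAACGTCTTACTAGCGAAGCGAGCACACTGGTAGATGTGATGTTA-3'

The forward primer matches the template at positions 5–22.
Taking the reverse complement of TAACATCACATCTACCAG gives CTGGTAGATGTGATGTTA, found at positions 47–64 on the template; the primer anneals here to the top strand with its 3' end pointing upstream.
The product is the template from position 5 through 64 (60 bp).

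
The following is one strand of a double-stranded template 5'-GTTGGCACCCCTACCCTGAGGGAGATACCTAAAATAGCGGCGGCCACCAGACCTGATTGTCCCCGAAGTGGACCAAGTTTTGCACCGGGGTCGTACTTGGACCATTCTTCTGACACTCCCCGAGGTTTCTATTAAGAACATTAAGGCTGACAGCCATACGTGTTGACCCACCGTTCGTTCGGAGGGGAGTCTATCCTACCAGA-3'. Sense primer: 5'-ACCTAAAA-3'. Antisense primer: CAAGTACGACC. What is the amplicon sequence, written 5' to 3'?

Forward primer ACCTAAAA is found on the top strand at positions 27–34.
Taking the reverse complement of CAAGTACGACC gives GGTCGTACTTG, found at positions 89–99 on the template; the primer anneals here to the top strand with its 3' end pointing upstream.
The product is the template from position 27 through 99 (73 bp).

5'-ACCTAAAATAGCGGCGGCCACCAGACCTGATTGTCCCCGAAGTGGACCAAGTTTTGCACCGGGGTCGTACTTG-3'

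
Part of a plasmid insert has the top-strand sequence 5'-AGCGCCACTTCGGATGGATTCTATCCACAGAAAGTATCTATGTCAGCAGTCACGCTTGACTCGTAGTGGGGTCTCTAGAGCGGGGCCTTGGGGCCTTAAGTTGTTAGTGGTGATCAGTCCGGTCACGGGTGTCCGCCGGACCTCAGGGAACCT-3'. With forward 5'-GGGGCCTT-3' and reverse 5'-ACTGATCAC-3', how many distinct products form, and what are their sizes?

The forward primer GGGGCCTT matches the top strand at positions 82–89, 90–97.
The reverse primer's reverse complement is GTGATCAGT, matching at positions 110–118.
Each forward site pairs with the reverse site to give a product ending at position 118: sizes 37, 29 bp.

Two products: 37 bp, 29 bp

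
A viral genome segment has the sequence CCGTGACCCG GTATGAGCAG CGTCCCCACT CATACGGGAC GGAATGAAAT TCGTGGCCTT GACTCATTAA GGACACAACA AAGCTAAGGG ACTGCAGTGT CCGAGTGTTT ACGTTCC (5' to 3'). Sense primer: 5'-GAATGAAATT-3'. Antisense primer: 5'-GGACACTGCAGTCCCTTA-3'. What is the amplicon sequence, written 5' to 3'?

Forward primer GAATGAAATT is found on the top strand at positions 42–51.
The reverse primer's reverse complement is TAAGGGACTGCAGTGTCC, which matches the template at positions 85–102.
The product is the template from position 42 through 102 (61 bp).

5'-GAATGAAATTCGTGGCCTTGACTCATTAAGGACACAACAAAGCTAAGGGACTGCAGTGTCC-3'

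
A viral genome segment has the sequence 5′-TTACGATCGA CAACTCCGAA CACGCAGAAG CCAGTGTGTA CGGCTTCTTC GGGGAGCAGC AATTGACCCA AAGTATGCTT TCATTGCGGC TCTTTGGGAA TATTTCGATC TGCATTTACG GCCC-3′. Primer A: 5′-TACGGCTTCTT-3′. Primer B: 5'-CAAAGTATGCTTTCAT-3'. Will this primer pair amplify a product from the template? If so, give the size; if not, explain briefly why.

Primer A (TACGGCTTCTT) matches the top strand at positions 39–49 (3' end points downstream).
Primer B (CAAAGTATGCTTTCAT) also matches the top strand directly, at positions 69–84 — its reverse complement ATGAAAGCATACTTTG is not present.
Both primers anneal to the bottom strand with 3' ends pointing the same way, so neither can prime synthesis back toward the other.

No product — both primers anneal to the same strand and extend in the same direction.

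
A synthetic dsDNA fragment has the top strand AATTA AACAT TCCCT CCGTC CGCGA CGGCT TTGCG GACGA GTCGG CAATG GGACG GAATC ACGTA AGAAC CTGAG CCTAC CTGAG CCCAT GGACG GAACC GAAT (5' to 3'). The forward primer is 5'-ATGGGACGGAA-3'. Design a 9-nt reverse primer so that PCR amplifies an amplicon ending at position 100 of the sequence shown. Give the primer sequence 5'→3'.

The forward primer binds at positions 48–58; the product's 3' end on the top strand is position 100.
The reverse primer anneals to the top strand over positions 92–100, i.e. to GACGGAACC.
Its sequence written 5'→3' is the reverse complement: GGTTCCGTC.

5'-GGTTCCGTC-3'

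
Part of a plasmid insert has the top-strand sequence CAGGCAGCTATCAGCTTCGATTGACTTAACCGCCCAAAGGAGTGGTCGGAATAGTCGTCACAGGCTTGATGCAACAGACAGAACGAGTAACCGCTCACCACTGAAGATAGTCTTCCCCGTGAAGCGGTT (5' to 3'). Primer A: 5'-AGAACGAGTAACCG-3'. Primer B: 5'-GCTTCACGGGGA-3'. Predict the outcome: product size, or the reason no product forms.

Primer A (AGAACGAGTAACCG) matches the top strand at positions 80–93; it acts as a forward primer.
Primer B's reverse complement is TCCCCGTGAAGC, matching the top strand at positions 114–125; it acts as a reverse primer.
The 3' ends face each other across positions 80–125, giving a 46 bp product.

Yes — a 46 bp product.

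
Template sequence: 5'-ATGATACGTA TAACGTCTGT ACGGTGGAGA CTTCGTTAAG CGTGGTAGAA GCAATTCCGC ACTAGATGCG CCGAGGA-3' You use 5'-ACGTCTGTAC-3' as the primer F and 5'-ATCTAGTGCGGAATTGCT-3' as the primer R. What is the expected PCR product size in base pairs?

55 bp

Forward primer ACGTCTGTAC is found on the top strand at positions 13–22.
The reverse primer's reverse complement is AGCAATTCCGCACTAGAT, which matches the template at positions 50–67.
The product runs from position 13 to position 67, so its length is 67 − 13 + 1 = 55 bp.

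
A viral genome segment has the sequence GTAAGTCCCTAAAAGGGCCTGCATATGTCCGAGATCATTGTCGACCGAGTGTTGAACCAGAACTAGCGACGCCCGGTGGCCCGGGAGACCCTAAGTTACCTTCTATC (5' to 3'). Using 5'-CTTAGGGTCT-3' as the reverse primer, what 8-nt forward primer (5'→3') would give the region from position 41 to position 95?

5'-TCGACCGA-3'

The reverse primer's reverse complement AGACCCTAAG matches the template at positions 86–95; the product starts at position 41.
The forward primer is identical to the top strand over positions 41–48: TCGACCGA.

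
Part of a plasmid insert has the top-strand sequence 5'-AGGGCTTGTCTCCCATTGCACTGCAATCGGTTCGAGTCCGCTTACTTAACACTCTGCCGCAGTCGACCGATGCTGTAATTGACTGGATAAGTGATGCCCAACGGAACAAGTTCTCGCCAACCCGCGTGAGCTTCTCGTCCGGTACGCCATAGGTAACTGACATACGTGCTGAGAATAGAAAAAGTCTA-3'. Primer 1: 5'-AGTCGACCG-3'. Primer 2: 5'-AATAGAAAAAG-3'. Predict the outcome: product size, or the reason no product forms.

Primer 1 (AGTCGACCG) matches the top strand at positions 61–69 (3' end points downstream).
Primer 2 (AATAGAAAAAG) also matches the top strand directly, at positions 174–184 — its reverse complement CTTTTTCTATT is not present.
Both primers anneal to the bottom strand with 3' ends pointing the same way, so neither can prime synthesis back toward the other.

No product — both primers anneal to the same strand and extend in the same direction.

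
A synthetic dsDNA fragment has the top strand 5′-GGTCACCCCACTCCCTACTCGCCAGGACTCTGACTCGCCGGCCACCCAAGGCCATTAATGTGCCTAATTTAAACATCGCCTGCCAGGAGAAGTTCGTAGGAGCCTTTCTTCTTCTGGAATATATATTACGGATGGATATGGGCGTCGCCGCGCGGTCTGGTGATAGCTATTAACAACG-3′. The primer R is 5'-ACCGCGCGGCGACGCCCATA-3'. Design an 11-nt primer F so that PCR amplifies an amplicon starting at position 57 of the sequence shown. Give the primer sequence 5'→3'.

The reverse primer's reverse complement TATGGGCGTCGCCGCGCGGT matches the template at positions 137–156; the product starts at position 57.
The forward primer is identical to the top strand over positions 57–67: AATGTGCCTAA.

5'-AATGTGCCTAA-3'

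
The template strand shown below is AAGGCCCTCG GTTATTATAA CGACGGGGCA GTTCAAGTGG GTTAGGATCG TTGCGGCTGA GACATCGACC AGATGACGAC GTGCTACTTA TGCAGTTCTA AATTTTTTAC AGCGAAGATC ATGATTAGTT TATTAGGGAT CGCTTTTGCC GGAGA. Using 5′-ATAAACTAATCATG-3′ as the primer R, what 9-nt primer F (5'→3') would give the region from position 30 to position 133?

The reverse primer's reverse complement CATGATTAGTTTAT matches the template at positions 120–133; the product starts at position 30.
The forward primer is identical to the top strand over positions 30–38: AGTTCAAGT.

5'-AGTTCAAGT-3'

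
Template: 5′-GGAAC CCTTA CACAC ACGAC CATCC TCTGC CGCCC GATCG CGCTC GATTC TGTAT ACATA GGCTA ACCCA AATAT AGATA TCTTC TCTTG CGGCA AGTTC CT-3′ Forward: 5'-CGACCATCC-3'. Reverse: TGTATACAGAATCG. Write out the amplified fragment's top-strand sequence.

Scanning the template, CGACCATCC occurs at positions 17–25; this primer anneals to the bottom strand there with its 3' end pointing downstream.
Reverse complement of the reverse primer: CGATTCTGTATACA. This occurs on the top strand at positions 45–58.
The product is the template from position 17 through 58 (42 bp).

5'-CGACCATCCTCTGCCGCCCGATCGCGCTCGATTCTGTATACA-3'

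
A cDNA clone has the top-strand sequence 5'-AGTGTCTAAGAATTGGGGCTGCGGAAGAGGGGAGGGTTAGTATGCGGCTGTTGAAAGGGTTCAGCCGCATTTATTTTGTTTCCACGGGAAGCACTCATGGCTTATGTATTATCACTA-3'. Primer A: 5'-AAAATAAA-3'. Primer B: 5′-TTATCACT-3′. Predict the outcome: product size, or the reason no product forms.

Primer A (AAAATAAA) has reverse complement TTTATTTT, which matches the top strand at positions 70–77; primer A anneals to the top strand there with its 3' end pointing upstream toward position 70.
Primer B (TTATCACT) matches the top strand directly at positions 109–116; it anneals to the bottom strand with its 3' end pointing downstream toward position 116.
The 3' ends diverge (primer A extends toward position 1, primer B toward position 117), so the primers never converge on a shared product.

No product — the primers' 3' ends point away from each other.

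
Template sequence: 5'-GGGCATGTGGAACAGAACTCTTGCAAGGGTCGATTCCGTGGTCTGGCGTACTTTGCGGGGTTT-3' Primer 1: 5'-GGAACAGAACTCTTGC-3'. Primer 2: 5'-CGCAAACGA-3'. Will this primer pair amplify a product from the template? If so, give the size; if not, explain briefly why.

No product — primer 2 has no binding site in the template.

Primer 2 (CGCAAACGA) does not match the top strand, and its reverse complement TCGTTTGCG does not match either.
With no annealing site for primer 2, no amplification occurs.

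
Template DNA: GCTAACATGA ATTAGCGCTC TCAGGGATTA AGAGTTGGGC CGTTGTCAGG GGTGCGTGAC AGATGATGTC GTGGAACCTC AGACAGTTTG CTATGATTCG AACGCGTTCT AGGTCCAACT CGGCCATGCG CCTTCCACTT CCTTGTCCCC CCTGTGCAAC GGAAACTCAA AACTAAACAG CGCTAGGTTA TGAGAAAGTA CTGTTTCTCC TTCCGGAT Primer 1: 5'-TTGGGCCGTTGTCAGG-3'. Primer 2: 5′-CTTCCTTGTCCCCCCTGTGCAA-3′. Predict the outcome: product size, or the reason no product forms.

Primer 1 (TTGGGCCGTTGTCAGG) matches the top strand at positions 35–50 (3' end points downstream).
Primer 2 (CTTCCTTGTCCCCCCTGTGCAA) also matches the top strand directly, at positions 138–159 — its reverse complement TTGCACAGGGGGGACAAGGAAG is not present.
Both primers anneal to the bottom strand with 3' ends pointing the same way, so neither can prime synthesis back toward the other.

No product — both primers anneal to the same strand and extend in the same direction.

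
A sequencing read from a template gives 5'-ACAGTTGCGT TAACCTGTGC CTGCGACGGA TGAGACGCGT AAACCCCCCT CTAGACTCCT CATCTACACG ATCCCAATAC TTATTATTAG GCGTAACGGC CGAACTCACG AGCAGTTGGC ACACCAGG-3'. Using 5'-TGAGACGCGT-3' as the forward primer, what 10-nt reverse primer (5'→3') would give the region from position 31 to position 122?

5'-GTGCCAACTG-3'

The product's 3' end on the top strand is position 122.
The reverse primer anneals to the top strand over positions 113–122, i.e. to CAGTTGGCAC.
Its sequence written 5'→3' is the reverse complement: GTGCCAACTG.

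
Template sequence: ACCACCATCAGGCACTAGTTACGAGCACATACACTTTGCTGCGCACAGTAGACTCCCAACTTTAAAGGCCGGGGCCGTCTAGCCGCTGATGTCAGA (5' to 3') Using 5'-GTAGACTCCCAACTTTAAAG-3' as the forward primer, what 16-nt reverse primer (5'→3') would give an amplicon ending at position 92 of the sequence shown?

5'-ACATCAGCGGCTAGAC-3'

The forward primer binds at positions 48–67; the product's 3' end on the top strand is position 92.
The reverse primer anneals to the top strand over positions 77–92, i.e. to GTCTAGCCGCTGATGT.
Its sequence written 5'→3' is the reverse complement: ACATCAGCGGCTAGAC.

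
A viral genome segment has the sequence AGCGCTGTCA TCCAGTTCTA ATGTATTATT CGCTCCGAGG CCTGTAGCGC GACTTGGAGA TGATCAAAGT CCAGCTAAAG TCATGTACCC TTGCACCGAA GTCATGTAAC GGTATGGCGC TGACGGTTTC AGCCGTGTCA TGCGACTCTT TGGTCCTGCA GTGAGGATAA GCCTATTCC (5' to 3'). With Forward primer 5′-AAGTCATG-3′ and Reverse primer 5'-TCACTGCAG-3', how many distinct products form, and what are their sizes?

Two products: 87 bp, 66 bp

The forward primer AAGTCATG matches the top strand at positions 78–85, 99–106.
The reverse primer's reverse complement is CTGCAGTGA, matching at positions 156–164.
Each forward site pairs with the reverse site to give a product ending at position 164: sizes 87, 66 bp.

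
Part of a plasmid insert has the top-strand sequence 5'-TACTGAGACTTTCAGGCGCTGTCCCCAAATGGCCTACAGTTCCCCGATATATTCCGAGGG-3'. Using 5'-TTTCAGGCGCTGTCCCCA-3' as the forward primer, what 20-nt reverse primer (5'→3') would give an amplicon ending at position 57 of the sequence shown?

The forward primer binds at positions 10–27; the product's 3' end on the top strand is position 57.
The reverse primer anneals to the top strand over positions 38–57, i.e. to AGTTCCCCGATATATTCCGA.
Its sequence written 5'→3' is the reverse complement: TCGGAATATATCGGGGAACT.

5'-TCGGAATATATCGGGGAACT-3'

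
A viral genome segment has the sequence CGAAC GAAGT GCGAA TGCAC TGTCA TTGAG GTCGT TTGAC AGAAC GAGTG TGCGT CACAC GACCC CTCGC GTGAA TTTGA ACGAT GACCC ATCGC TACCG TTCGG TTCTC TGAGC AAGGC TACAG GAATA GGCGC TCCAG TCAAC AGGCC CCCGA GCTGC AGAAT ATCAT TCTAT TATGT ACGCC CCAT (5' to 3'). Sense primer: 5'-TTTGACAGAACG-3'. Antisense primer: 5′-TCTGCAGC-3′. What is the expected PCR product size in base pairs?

129 bp

Forward primer TTTGACAGAACG is found on the top strand at positions 35–46.
The reverse primer's reverse complement is GCTGCAGA, which matches the template at positions 156–163.
The product runs from position 35 to position 163, so its length is 163 − 35 + 1 = 129 bp.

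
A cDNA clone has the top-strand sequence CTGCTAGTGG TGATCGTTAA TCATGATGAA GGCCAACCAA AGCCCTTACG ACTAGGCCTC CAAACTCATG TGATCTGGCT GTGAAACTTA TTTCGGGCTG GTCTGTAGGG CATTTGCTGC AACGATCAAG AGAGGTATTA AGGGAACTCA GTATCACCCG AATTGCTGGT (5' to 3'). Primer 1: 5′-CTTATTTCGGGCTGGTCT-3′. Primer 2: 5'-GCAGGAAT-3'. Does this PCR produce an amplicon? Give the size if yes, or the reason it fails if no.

No product — primer 2 has no binding site in the template.

Primer 2 (GCAGGAAT) does not match the top strand, and its reverse complement ATTCCTGC does not match either.
With no annealing site for primer 2, no amplification occurs.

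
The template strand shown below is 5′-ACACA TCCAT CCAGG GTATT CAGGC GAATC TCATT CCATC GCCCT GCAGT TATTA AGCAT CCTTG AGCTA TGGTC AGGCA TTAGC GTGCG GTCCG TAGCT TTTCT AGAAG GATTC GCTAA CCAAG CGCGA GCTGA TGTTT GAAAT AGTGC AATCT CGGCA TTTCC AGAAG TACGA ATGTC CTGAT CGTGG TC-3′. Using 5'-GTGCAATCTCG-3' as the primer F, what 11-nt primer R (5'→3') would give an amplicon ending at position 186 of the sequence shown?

The forward primer binds at positions 147–157; the product's 3' end on the top strand is position 186.
The reverse primer anneals to the top strand over positions 176–186, i.e. to ATGTCCTGATC.
Its sequence written 5'→3' is the reverse complement: GATCAGGACAT.

5'-GATCAGGACAT-3'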